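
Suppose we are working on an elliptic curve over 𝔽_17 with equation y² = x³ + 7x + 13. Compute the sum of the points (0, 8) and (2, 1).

(6, 13)

(0, 8) + (2, 1). λ = (1 - 8)/(2 - 0) ≡ 10/2 mod 17. 2⁻¹ ≡ 9 (mod 17) since 2·9 = 18 ≡ 1, so λ ≡ 5.
  x = λ² - 0 - 2 = 25 - 2 ≡ 6; y = λ·(0 - 6) - 8 ≡ 13. → (6, 13)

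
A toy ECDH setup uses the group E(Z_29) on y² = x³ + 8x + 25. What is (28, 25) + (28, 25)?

(27, 28)

tangent at (28, 25): λ = (3·28² + 8)/(2·25) ≡ 11/21. 21⁻¹ ≡ 18 (mod 29), so λ ≡ 11·18 ≡ 24.
  x = λ² - 28 - 28 = 576 - 56 ≡ 27; y = λ·(28 - 27) - 25 ≡ 28. → (27, 28)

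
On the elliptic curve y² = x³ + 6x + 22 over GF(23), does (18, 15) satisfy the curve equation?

y² = 15² ≡ 18; x³ + 6x + 22 = 5962 ≡ 5 (mod 23). 18 ≠ 5.

no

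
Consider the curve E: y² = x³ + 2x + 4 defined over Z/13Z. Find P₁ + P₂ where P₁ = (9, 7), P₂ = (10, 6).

(8, 5)

(9, 7) + (10, 6). λ = (6 - 7)/(10 - 9) ≡ 12/1 mod 13. 1⁻¹ ≡ 1 (mod 13), so λ ≡ 12.
  x = λ² - 9 - 10 = 144 - 19 ≡ 8; y = λ·(9 - 8) - 7 ≡ 5. → (8, 5)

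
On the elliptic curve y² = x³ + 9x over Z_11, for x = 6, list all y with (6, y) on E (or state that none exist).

none

x³ + 9x + 0 = 270 ≡ 6 (mod 11).
6 is a non-residue mod 11; no y exists.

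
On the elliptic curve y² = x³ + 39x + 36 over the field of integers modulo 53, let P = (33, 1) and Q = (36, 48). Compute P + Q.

(33, 1) + (36, 48). λ = (48 - 1)/(36 - 33) ≡ 47/3 mod 53. 3⁻¹ ≡ 18 (mod 53), so λ ≡ 51.
  x = λ² - 33 - 36 = 2601 - 69 ≡ 41; y = λ·(33 - 41) - 1 ≡ 15. → (41, 15)

(41, 15)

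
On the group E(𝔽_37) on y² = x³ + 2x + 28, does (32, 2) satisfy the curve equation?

yes

y² = 2² ≡ 4; x³ + 2x + 28 = 32860 ≡ 4 (mod 37). 4 = 4.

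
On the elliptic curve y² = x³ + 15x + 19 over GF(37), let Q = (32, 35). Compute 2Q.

tangent at (32, 35): λ = (3·32² + 15)/(2·35) ≡ 16/33. 33⁻¹ ≡ 9 (mod 37), so λ ≡ 16·9 ≡ 33.
  x = λ² - 32 - 32 = 1089 - 64 ≡ 26; y = λ·(32 - 26) - 35 ≡ 15. → (26, 15)

(26, 15)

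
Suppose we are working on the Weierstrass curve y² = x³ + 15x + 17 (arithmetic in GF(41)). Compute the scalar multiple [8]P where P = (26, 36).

Double-and-add on 8 = (1000)₂. Start with P = (26, 36) for the leading 1-bit.
double: tangent at (26, 36): λ = (3·26² + 15)/(2·36) ≡ 34/31. 31⁻¹ ≡ 4 (mod 41), so λ ≡ 34·4 ≡ 13.
  x = λ² - 26 - 26 = 169 - 52 ≡ 35; y = λ·(26 - 35) - 36 ≡ 11. → (35, 11)
double: tangent at (35, 11): λ = (3·35² + 15)/(2·11) ≡ 0/22. 22⁻¹ ≡ 28 (mod 41), so λ ≡ 0·28 ≡ 0.
  x = λ² - 35 - 35 = 0 - 70 ≡ 12; y = λ·(35 - 12) - 11 ≡ 30. → (12, 30)
double: tangent at (12, 30): λ = (3·12² + 15)/(2·30) ≡ 37/19. 19⁻¹ ≡ 13 (mod 41) since 19·13 = 247 ≡ 1, so λ ≡ 37·13 ≡ 30.
  x = λ² - 12 - 12 = 900 - 24 ≡ 15; y = λ·(12 - 15) - 30 ≡ 3. → (15, 3)

(15, 3)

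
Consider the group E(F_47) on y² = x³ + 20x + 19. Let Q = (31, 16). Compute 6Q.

Repeated addition: build up to 6Q.
2Q: tangent at (31, 16): λ = (3·31² + 20)/(2·16) ≡ 36/32. 32⁻¹ ≡ 25 (mod 47) since 32·25 = 800 ≡ 1, so λ ≡ 36·25 ≡ 7.
  x = λ² - 31 - 31 = 49 - 62 ≡ 34; y = λ·(31 - 34) - 16 ≡ 10. → (34, 10)
3Q: (34, 10) + (31, 16). λ = (16 - 10)/(31 - 34) ≡ 6/44 mod 47. 44⁻¹ ≡ 31 (mod 47) since 44·31 = 1364 ≡ 1, so λ ≡ 45.
  x = λ² - 34 - 31 = 2025 - 65 ≡ 33; y = λ·(34 - 33) - 10 ≡ 35. → (33, 35)
4Q: (33, 35) + (31, 16). λ = (16 - 35)/(31 - 33) ≡ 28/45 mod 47. 45⁻¹ ≡ 23 (mod 47), so λ ≡ 33.
  x = λ² - 33 - 31 = 1089 - 64 ≡ 38; y = λ·(33 - 38) - 35 ≡ 35. → (38, 35)
5Q: (38, 35) + (31, 16). λ = (16 - 35)/(31 - 38) ≡ 28/40 mod 47. 40⁻¹ ≡ 20 (mod 47), so λ ≡ 43.
  x = λ² - 38 - 31 = 1849 - 69 ≡ 41; y = λ·(38 - 41) - 35 ≡ 24. → (41, 24)
6Q: (41, 24) + (31, 16). λ = (16 - 24)/(31 - 41) ≡ 39/37 mod 47. 37⁻¹ ≡ 14 (mod 47), so λ ≡ 29.
  x = λ² - 41 - 31 = 841 - 72 ≡ 17; y = λ·(41 - 17) - 24 ≡ 14. → (17, 14)

(17, 14)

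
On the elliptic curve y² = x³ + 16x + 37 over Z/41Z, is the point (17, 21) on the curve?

no

y² = 21² ≡ 31; x³ + 16x + 37 = 5222 ≡ 15 (mod 41). 31 ≠ 15.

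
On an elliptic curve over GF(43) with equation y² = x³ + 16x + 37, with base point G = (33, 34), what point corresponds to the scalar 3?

(23, 4)

Repeated addition: build up to 3G.
2G: tangent at (33, 34): λ = (3·33² + 16)/(2·34) ≡ 15/25. 25⁻¹ ≡ 31 (mod 43) since 25·31 = 775 ≡ 1, so λ ≡ 15·31 ≡ 35.
  x = λ² - 33 - 33 = 1225 - 66 ≡ 41; y = λ·(33 - 41) - 34 ≡ 30. → (41, 30)
3G: (41, 30) + (33, 34). λ = (34 - 30)/(33 - 41) ≡ 4/35 mod 43. 35⁻¹ ≡ 16 (mod 43), so λ ≡ 21.
  x = λ² - 41 - 33 = 441 - 74 ≡ 23; y = λ·(41 - 23) - 30 ≡ 4. → (23, 4)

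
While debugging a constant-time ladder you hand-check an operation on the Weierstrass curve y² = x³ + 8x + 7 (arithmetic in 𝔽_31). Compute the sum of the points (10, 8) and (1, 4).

(10, 8) + (1, 4). λ = (4 - 8)/(1 - 10) ≡ 27/22 mod 31. 22⁻¹ ≡ 24 (mod 31) since 22·24 = 528 ≡ 1, so λ ≡ 28.
  x = λ² - 10 - 1 = 784 - 11 ≡ 29; y = λ·(10 - 29) - 8 ≡ 18. → (29, 18)

(29, 18)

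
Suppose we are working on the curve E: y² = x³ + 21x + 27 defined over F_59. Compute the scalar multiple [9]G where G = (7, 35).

Repeated addition: build up to 9G.
2G: tangent at (7, 35): λ = (3·7² + 21)/(2·35) ≡ 50/11. 11⁻¹ ≡ 43 (mod 59), so λ ≡ 50·43 ≡ 26.
  x = λ² - 7 - 7 = 676 - 14 ≡ 13; y = λ·(7 - 13) - 35 ≡ 45. → (13, 45)
3G: (13, 45) + (7, 35). λ = (35 - 45)/(7 - 13) ≡ 49/53 mod 59. 53⁻¹ ≡ 49 (mod 59), so λ ≡ 41.
  x = λ² - 13 - 7 = 1681 - 20 ≡ 9; y = λ·(13 - 9) - 45 ≡ 1. → (9, 1)
4G: (9, 1) + (7, 35). λ = (35 - 1)/(7 - 9) ≡ 34/57 mod 59. 57⁻¹ ≡ 29 (mod 59) since 57·29 = 1653 ≡ 1, so λ ≡ 42.
  x = λ² - 9 - 7 = 1764 - 16 ≡ 37; y = λ·(9 - 37) - 1 ≡ 3. → (37, 3)
5G: (37, 3) + (7, 35). λ = (35 - 3)/(7 - 37) ≡ 32/29 mod 59. 29⁻¹ ≡ 57 (mod 59) since 29·57 = 1653 ≡ 1, so λ ≡ 54.
  x = λ² - 37 - 7 = 2916 - 44 ≡ 40; y = λ·(37 - 40) - 3 ≡ 12. → (40, 12)
6G: (40, 12) + (7, 35). λ = (35 - 12)/(7 - 40) ≡ 23/26 mod 59. 26⁻¹ ≡ 25 (mod 59), so λ ≡ 44.
  x = λ² - 40 - 7 = 1936 - 47 ≡ 1; y = λ·(40 - 1) - 12 ≡ 52. → (1, 52)
7G: (1, 52) + (7, 35). λ = (35 - 52)/(7 - 1) ≡ 42/6 mod 59. 6⁻¹ ≡ 10 (mod 59) since 6·10 = 60 ≡ 1, so λ ≡ 7.
  x = λ² - 1 - 7 = 49 - 8 ≡ 41; y = λ·(1 - 41) - 52 ≡ 22. → (41, 22)
8G: (41, 22) + (7, 35). λ = (35 - 22)/(7 - 41) ≡ 13/25 mod 59. 25⁻¹ ≡ 26 (mod 59) since 25·26 = 650 ≡ 1, so λ ≡ 43.
  x = λ² - 41 - 7 = 1849 - 48 ≡ 31; y = λ·(41 - 31) - 22 ≡ 54. → (31, 54)
9G: (31, 54) + (7, 35). λ = (35 - 54)/(7 - 31) ≡ 40/35 mod 59. 35⁻¹ ≡ 27 (mod 59) since 35·27 = 945 ≡ 1, so λ ≡ 18.
  x = λ² - 31 - 7 = 324 - 38 ≡ 50; y = λ·(31 - 50) - 54 ≡ 17. → (50, 17)

(50, 17)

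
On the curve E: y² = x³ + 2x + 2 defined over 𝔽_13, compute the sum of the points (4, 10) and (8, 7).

(4, 3)

(4, 10) + (8, 7). λ = (7 - 10)/(8 - 4) ≡ 10/4 mod 13. 4⁻¹ ≡ 10 (mod 13) since 4·10 = 40 ≡ 1, so λ ≡ 9.
  x = λ² - 4 - 8 = 81 - 12 ≡ 4; y = λ·(4 - 4) - 10 ≡ 3. → (4, 3)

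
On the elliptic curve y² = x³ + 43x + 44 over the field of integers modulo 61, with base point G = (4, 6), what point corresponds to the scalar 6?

Repeated addition: build up to 6G.
2G: tangent at (4, 6): λ = (3·4² + 43)/(2·6) ≡ 30/12. 12⁻¹ ≡ 56 (mod 61), so λ ≡ 30·56 ≡ 33.
  x = λ² - 4 - 4 = 1089 - 8 ≡ 44; y = λ·(4 - 44) - 6 ≡ 16. → (44, 16)
3G: (44, 16) + (4, 6). λ = (6 - 16)/(4 - 44) ≡ 51/21 mod 61. 21⁻¹ ≡ 32 (mod 61) since 21·32 = 672 ≡ 1, so λ ≡ 46.
  x = λ² - 44 - 4 = 2116 - 48 ≡ 55; y = λ·(44 - 55) - 16 ≡ 27. → (55, 27)
4G: (55, 27) + (4, 6). λ = (6 - 27)/(4 - 55) ≡ 40/10 mod 61. 10⁻¹ ≡ 55 (mod 61) since 10·55 = 550 ≡ 1, so λ ≡ 4.
  x = λ² - 55 - 4 = 16 - 59 ≡ 18; y = λ·(55 - 18) - 27 ≡ 60. → (18, 60)
5G: (18, 60) + (4, 6). λ = (6 - 60)/(4 - 18) ≡ 7/47 mod 61. 47⁻¹ ≡ 13 (mod 61), so λ ≡ 30.
  x = λ² - 18 - 4 = 900 - 22 ≡ 24; y = λ·(18 - 24) - 60 ≡ 4. → (24, 4)
6G: (24, 4) + (4, 6). λ = (6 - 4)/(4 - 24) ≡ 2/41 mod 61. 41⁻¹ ≡ 3 (mod 61), so λ ≡ 6.
  x = λ² - 24 - 4 = 36 - 28 ≡ 8; y = λ·(24 - 8) - 4 ≡ 31. → (8, 31)

(8, 31)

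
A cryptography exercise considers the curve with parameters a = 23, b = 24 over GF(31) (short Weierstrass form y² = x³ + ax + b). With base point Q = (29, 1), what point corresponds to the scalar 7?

(2, 4)

Repeated addition: build up to 7Q.
2Q: tangent at (29, 1): λ = (3·29² + 23)/(2·1) ≡ 4/2. 2⁻¹ ≡ 16 (mod 31) since 2·16 = 32 ≡ 1, so λ ≡ 4·16 ≡ 2.
  x = λ² - 29 - 29 = 4 - 58 ≡ 8; y = λ·(29 - 8) - 1 ≡ 10. → (8, 10)
3Q: (8, 10) + (29, 1). λ = (1 - 10)/(29 - 8) ≡ 22/21 mod 31. 21⁻¹ ≡ 3 (mod 31), so λ ≡ 4.
  x = λ² - 8 - 29 = 16 - 37 ≡ 10; y = λ·(8 - 10) - 10 ≡ 13. → (10, 13)
4Q: (10, 13) + (29, 1). λ = (1 - 13)/(29 - 10) ≡ 19/19 mod 31. 19⁻¹ ≡ 18 (mod 31), so λ ≡ 1.
  x = λ² - 10 - 29 = 1 - 39 ≡ 24; y = λ·(10 - 24) - 13 ≡ 4. → (24, 4)
5Q: (24, 4) + (29, 1). λ = (1 - 4)/(29 - 24) ≡ 28/5 mod 31. 5⁻¹ ≡ 25 (mod 31) since 5·25 = 125 ≡ 1, so λ ≡ 18.
  x = λ² - 24 - 29 = 324 - 53 ≡ 23; y = λ·(24 - 23) - 4 ≡ 14. → (23, 14)
6Q: (23, 14) + (29, 1). λ = (1 - 14)/(29 - 23) ≡ 18/6 mod 31. 6⁻¹ ≡ 26 (mod 31), so λ ≡ 3.
  x = λ² - 23 - 29 = 9 - 52 ≡ 19; y = λ·(23 - 19) - 14 ≡ 29. → (19, 29)
7Q: (19, 29) + (29, 1). λ = (1 - 29)/(29 - 19) ≡ 3/10 mod 31. 10⁻¹ ≡ 28 (mod 31), so λ ≡ 22.
  x = λ² - 19 - 29 = 484 - 48 ≡ 2; y = λ·(19 - 2) - 29 ≡ 4. → (2, 4)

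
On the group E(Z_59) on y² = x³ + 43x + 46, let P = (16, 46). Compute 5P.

Repeated addition: build up to 5P.
2P: tangent at (16, 46): λ = (3·16² + 43)/(2·46) ≡ 44/33. 33⁻¹ ≡ 34 (mod 59), so λ ≡ 44·34 ≡ 21.
  x = λ² - 16 - 16 = 441 - 32 ≡ 55; y = λ·(16 - 55) - 46 ≡ 20. → (55, 20)
3P: (55, 20) + (16, 46). λ = (46 - 20)/(16 - 55) ≡ 26/20 mod 59. 20⁻¹ ≡ 3 (mod 59) since 20·3 = 60 ≡ 1, so λ ≡ 19.
  x = λ² - 55 - 16 = 361 - 71 ≡ 54; y = λ·(55 - 54) - 20 ≡ 58. → (54, 58)
4P: (54, 58) + (16, 46). λ = (46 - 58)/(16 - 54) ≡ 47/21 mod 59. 21⁻¹ ≡ 45 (mod 59) since 21·45 = 945 ≡ 1, so λ ≡ 50.
  x = λ² - 54 - 16 = 2500 - 70 ≡ 11; y = λ·(54 - 11) - 58 ≡ 27. → (11, 27)
5P: (11, 27) + (16, 46). λ = (46 - 27)/(16 - 11) ≡ 19/5 mod 59. 5⁻¹ ≡ 12 (mod 59), so λ ≡ 51.
  x = λ² - 11 - 16 = 2601 - 27 ≡ 37; y = λ·(11 - 37) - 27 ≡ 4. → (37, 4)

(37, 4)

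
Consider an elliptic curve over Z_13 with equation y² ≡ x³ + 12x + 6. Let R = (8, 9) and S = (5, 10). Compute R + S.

(3, 11)

(8, 9) + (5, 10). λ = (10 - 9)/(5 - 8) ≡ 1/10 mod 13. 10⁻¹ ≡ 4 (mod 13) since 10·4 = 40 ≡ 1, so λ ≡ 4.
  x = λ² - 8 - 5 = 16 - 13 ≡ 3; y = λ·(8 - 3) - 9 ≡ 11. → (3, 11)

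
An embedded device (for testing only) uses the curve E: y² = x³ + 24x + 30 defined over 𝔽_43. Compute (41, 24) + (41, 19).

O

The two points share x = 41 and their y-coordinates satisfy 24 + 19 ≡ 0 (mod 43), so they are inverses. Their sum is ∞.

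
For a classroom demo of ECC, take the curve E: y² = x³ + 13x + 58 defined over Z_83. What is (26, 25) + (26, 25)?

tangent at (26, 25): λ = (3·26² + 13)/(2·25) ≡ 49/50. 50⁻¹ ≡ 5 (mod 83), so λ ≡ 49·5 ≡ 79.
  x = λ² - 26 - 26 = 6241 - 52 ≡ 47; y = λ·(26 - 47) - 25 ≡ 59. → (47, 59)

(47, 59)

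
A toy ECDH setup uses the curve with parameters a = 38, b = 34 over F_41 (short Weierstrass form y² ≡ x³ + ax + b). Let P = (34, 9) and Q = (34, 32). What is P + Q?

The two points share x = 34 and their y-coordinates satisfy 9 + 32 ≡ 0 (mod 41), so they are inverses. Their sum is O.

O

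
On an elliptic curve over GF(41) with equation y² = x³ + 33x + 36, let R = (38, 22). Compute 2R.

(37, 39)

tangent at (38, 22): λ = (3·38² + 33)/(2·22) ≡ 19/3. 3⁻¹ ≡ 14 (mod 41) since 3·14 = 42 ≡ 1, so λ ≡ 19·14 ≡ 20.
  x = λ² - 38 - 38 = 400 - 76 ≡ 37; y = λ·(38 - 37) - 22 ≡ 39. → (37, 39)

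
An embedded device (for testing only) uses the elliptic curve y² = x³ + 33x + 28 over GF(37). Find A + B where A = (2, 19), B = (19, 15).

(19, 22)

(2, 19) + (19, 15). λ = (15 - 19)/(19 - 2) ≡ 33/17 mod 37. 17⁻¹ ≡ 24 (mod 37) since 17·24 = 408 ≡ 1, so λ ≡ 15.
  x = λ² - 2 - 19 = 225 - 21 ≡ 19; y = λ·(2 - 19) - 19 ≡ 22. → (19, 22)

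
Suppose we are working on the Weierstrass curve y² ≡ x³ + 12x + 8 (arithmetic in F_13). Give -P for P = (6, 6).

-(6, 6) = (6, -6 mod 13) = (6, 7).

(6, 7)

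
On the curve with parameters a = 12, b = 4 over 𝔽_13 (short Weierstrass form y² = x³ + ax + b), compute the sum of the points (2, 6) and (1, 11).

(9, 3)

(2, 6) + (1, 11). λ = (11 - 6)/(1 - 2) ≡ 5/12 mod 13. 12⁻¹ ≡ 12 (mod 13), so λ ≡ 8.
  x = λ² - 2 - 1 = 64 - 3 ≡ 9; y = λ·(2 - 9) - 6 ≡ 3. → (9, 3)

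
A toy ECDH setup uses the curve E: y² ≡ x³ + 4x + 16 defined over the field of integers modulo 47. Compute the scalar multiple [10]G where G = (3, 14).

Double-and-add on 10 = (1010)₂. Start with G = (3, 14) for the leading 1-bit.
double: tangent at (3, 14): λ = (3·3² + 4)/(2·14) ≡ 31/28. 28⁻¹ ≡ 42 (mod 47), so λ ≡ 31·42 ≡ 33.
  x = λ² - 3 - 3 = 1089 - 6 ≡ 2; y = λ·(3 - 2) - 14 ≡ 19. → (2, 19)
double: tangent at (2, 19): λ = (3·2² + 4)/(2·19) ≡ 16/38. 38⁻¹ ≡ 26 (mod 47), so λ ≡ 16·26 ≡ 40.
  x = λ² - 2 - 2 = 1600 - 4 ≡ 45; y = λ·(2 - 45) - 19 ≡ 0. → (45, 0)
add G: (45, 0) + (3, 14). λ = (14 - 0)/(3 - 45) ≡ 14/5 mod 47. 5⁻¹ ≡ 19 (mod 47) since 5·19 = 95 ≡ 1, so λ ≡ 31.
  x = λ² - 45 - 3 = 961 - 48 ≡ 20; y = λ·(45 - 20) - 0 ≡ 23. → (20, 23)
double: tangent at (20, 23): λ = (3·20² + 4)/(2·23) ≡ 29/46. 46⁻¹ ≡ 46 (mod 47), so λ ≡ 29·46 ≡ 18.
  x = λ² - 20 - 20 = 324 - 40 ≡ 2; y = λ·(20 - 2) - 23 ≡ 19. → (2, 19)

(2, 19)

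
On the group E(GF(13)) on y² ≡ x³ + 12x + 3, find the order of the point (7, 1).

8

2P: tangent at (7, 1): λ = (3·7² + 12)/(2·1) ≡ 3/2. 2⁻¹ ≡ 7 (mod 13), so λ ≡ 3·7 ≡ 8.
  x = λ² - 7 - 7 = 64 - 14 ≡ 11; y = λ·(7 - 11) - 1 ≡ 6. → (11, 6)
3P: (11, 6) + (7, 1). λ = (1 - 6)/(7 - 11) ≡ 8/9 mod 13. 9⁻¹ ≡ 3 (mod 13) since 9·3 = 27 ≡ 1, so λ ≡ 11.
  x = λ² - 11 - 7 = 121 - 18 ≡ 12; y = λ·(11 - 12) - 6 ≡ 9. → (12, 9)
4P: (12, 9) + (7, 1). λ = (1 - 9)/(7 - 12) ≡ 5/8 mod 13. 8⁻¹ ≡ 5 (mod 13), so λ ≡ 12.
  x = λ² - 12 - 7 = 144 - 19 ≡ 8; y = λ·(12 - 8) - 9 ≡ 0. → (8, 0)
5P: (8, 0) + (7, 1). λ = (1 - 0)/(7 - 8) ≡ 1/12 mod 13. 12⁻¹ ≡ 12 (mod 13), so λ ≡ 12.
  x = λ² - 8 - 7 = 144 - 15 ≡ 12; y = λ·(8 - 12) - 0 ≡ 4. → (12, 4)
6P: (12, 4) + (7, 1). λ = (1 - 4)/(7 - 12) ≡ 10/8 mod 13. 8⁻¹ ≡ 5 (mod 13), so λ ≡ 11.
  x = λ² - 12 - 7 = 121 - 19 ≡ 11; y = λ·(12 - 11) - 4 ≡ 7. → (11, 7)
7P: (11, 7) + (7, 1). λ = (1 - 7)/(7 - 11) ≡ 7/9 mod 13. 9⁻¹ ≡ 3 (mod 13), so λ ≡ 8.
  x = λ² - 11 - 7 = 64 - 18 ≡ 7; y = λ·(11 - 7) - 7 ≡ 12. → (7, 12)
8P: (7, 12) + (7, 1): same x and y₁ ≡ -y₂, so the sum is O.
8P = O, so the order is 8.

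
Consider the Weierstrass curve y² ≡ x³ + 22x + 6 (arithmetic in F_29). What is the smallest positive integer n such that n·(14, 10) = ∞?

2P: tangent at (14, 10): λ = (3·14² + 22)/(2·10) ≡ 1/20. 20⁻¹ ≡ 16 (mod 29), so λ ≡ 1·16 ≡ 16.
  x = λ² - 14 - 14 = 256 - 28 ≡ 25; y = λ·(14 - 25) - 10 ≡ 17. → (25, 17)
3P: (25, 17) + (14, 10). λ = (10 - 17)/(14 - 25) ≡ 22/18 mod 29. 18⁻¹ ≡ 21 (mod 29), so λ ≡ 27.
  x = λ² - 25 - 14 = 729 - 39 ≡ 23; y = λ·(25 - 23) - 17 ≡ 8. → (23, 8)
4P: (23, 8) + (14, 10). λ = (10 - 8)/(14 - 23) ≡ 2/20 mod 29. 20⁻¹ ≡ 16 (mod 29) since 20·16 = 320 ≡ 1, so λ ≡ 3.
  x = λ² - 23 - 14 = 9 - 37 ≡ 1; y = λ·(23 - 1) - 8 ≡ 0. → (1, 0)
5P: (1, 0) + (14, 10). λ = (10 - 0)/(14 - 1) ≡ 10/13 mod 29. 13⁻¹ ≡ 9 (mod 29) since 13·9 = 117 ≡ 1, so λ ≡ 3.
  x = λ² - 1 - 14 = 9 - 15 ≡ 23; y = λ·(1 - 23) - 0 ≡ 21. → (23, 21)
6P: (23, 21) + (14, 10). λ = (10 - 21)/(14 - 23) ≡ 18/20 mod 29. 20⁻¹ ≡ 16 (mod 29), so λ ≡ 27.
  x = λ² - 23 - 14 = 729 - 37 ≡ 25; y = λ·(23 - 25) - 21 ≡ 12. → (25, 12)
7P: (25, 12) + (14, 10). λ = (10 - 12)/(14 - 25) ≡ 27/18 mod 29. 18⁻¹ ≡ 21 (mod 29), so λ ≡ 16.
  x = λ² - 25 - 14 = 256 - 39 ≡ 14; y = λ·(25 - 14) - 12 ≡ 19. → (14, 19)
8P: (14, 19) + (14, 10): same x and y₁ ≡ -y₂, so the sum is ∞.
8P = ∞, so the order is 8.

8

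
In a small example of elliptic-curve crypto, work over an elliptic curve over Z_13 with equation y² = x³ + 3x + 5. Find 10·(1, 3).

(1, 3)

Write G = (1, 3).
Repeated addition: build up to 10G.
2G: tangent at (1, 3): λ = (3·1² + 3)/(2·3) ≡ 6/6. 6⁻¹ ≡ 11 (mod 13), so λ ≡ 6·11 ≡ 1.
  x = λ² - 1 - 1 = 1 - 2 ≡ 12; y = λ·(1 - 12) - 3 ≡ 12. → (12, 12)
3G: (12, 12) + (1, 3). λ = (3 - 12)/(1 - 12) ≡ 4/2 mod 13. 2⁻¹ ≡ 7 (mod 13), so λ ≡ 2.
  x = λ² - 12 - 1 = 4 - 13 ≡ 4; y = λ·(12 - 4) - 12 ≡ 4. → (4, 4)
4G: (4, 4) + (1, 3). λ = (3 - 4)/(1 - 4) ≡ 12/10 mod 13. 10⁻¹ ≡ 4 (mod 13), so λ ≡ 9.
  x = λ² - 4 - 1 = 81 - 5 ≡ 11; y = λ·(4 - 11) - 4 ≡ 11. → (11, 11)
5G: (11, 11) + (1, 3). λ = (3 - 11)/(1 - 11) ≡ 5/3 mod 13. 3⁻¹ ≡ 9 (mod 13), so λ ≡ 6.
  x = λ² - 11 - 1 = 36 - 12 ≡ 11; y = λ·(11 - 11) - 11 ≡ 2. → (11, 2)
6G: (11, 2) + (1, 3). λ = (3 - 2)/(1 - 11) ≡ 1/3 mod 13. 3⁻¹ ≡ 9 (mod 13), so λ ≡ 9.
  x = λ² - 11 - 1 = 81 - 12 ≡ 4; y = λ·(11 - 4) - 2 ≡ 9. → (4, 9)
7G: (4, 9) + (1, 3). λ = (3 - 9)/(1 - 4) ≡ 7/10 mod 13. 10⁻¹ ≡ 4 (mod 13), so λ ≡ 2.
  x = λ² - 4 - 1 = 4 - 5 ≡ 12; y = λ·(4 - 12) - 9 ≡ 1. → (12, 1)
8G: (12, 1) + (1, 3). λ = (3 - 1)/(1 - 12) ≡ 2/2 mod 13. 2⁻¹ ≡ 7 (mod 13), so λ ≡ 1.
  x = λ² - 12 - 1 = 1 - 13 ≡ 1; y = λ·(12 - 1) - 1 ≡ 10. → (1, 10)
9G: (1, 10) + (1, 3): same x and y₁ ≡ -y₂, so the sum is the point at infinity.
10G: the point at infinity + (1, 3) = (1, 3) (identity).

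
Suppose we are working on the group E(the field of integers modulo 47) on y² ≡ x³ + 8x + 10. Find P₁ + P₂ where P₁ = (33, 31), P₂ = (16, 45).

(33, 31) + (16, 45). λ = (45 - 31)/(16 - 33) ≡ 14/30 mod 47. 30⁻¹ ≡ 11 (mod 47), so λ ≡ 13.
  x = λ² - 33 - 16 = 169 - 49 ≡ 26; y = λ·(33 - 26) - 31 ≡ 13. → (26, 13)

(26, 13)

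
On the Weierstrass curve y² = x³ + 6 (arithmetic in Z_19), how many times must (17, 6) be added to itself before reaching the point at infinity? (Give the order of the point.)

7

2P: tangent at (17, 6): λ = (3·17² + 0)/(2·6) ≡ 12/12. 12⁻¹ ≡ 8 (mod 19) since 12·8 = 96 ≡ 1, so λ ≡ 12·8 ≡ 1.
  x = λ² - 17 - 17 = 1 - 34 ≡ 5; y = λ·(17 - 5) - 6 ≡ 6. → (5, 6)
3P: (5, 6) + (17, 6). λ = (6 - 6)/(17 - 5) ≡ 0/12 mod 19. 12⁻¹ ≡ 8 (mod 19) since 12·8 = 96 ≡ 1, so λ ≡ 0.
  x = λ² - 5 - 17 = 0 - 22 ≡ 16; y = λ·(5 - 16) - 6 ≡ 13. → (16, 13)
4P: (16, 13) + (17, 6). λ = (6 - 13)/(17 - 16) ≡ 12/1 mod 19. 1⁻¹ ≡ 1 (mod 19) since 1·1 = 1 ≡ 1, so λ ≡ 12.
  x = λ² - 16 - 17 = 144 - 33 ≡ 16; y = λ·(16 - 16) - 13 ≡ 6. → (16, 6)
5P: (16, 6) + (17, 6). λ = (6 - 6)/(17 - 16) ≡ 0/1 mod 19. 1⁻¹ ≡ 1 (mod 19), so λ ≡ 0.
  x = λ² - 16 - 17 = 0 - 33 ≡ 5; y = λ·(16 - 5) - 6 ≡ 13. → (5, 13)
6P: (5, 13) + (17, 6). λ = (6 - 13)/(17 - 5) ≡ 12/12 mod 19. 12⁻¹ ≡ 8 (mod 19), so λ ≡ 1.
  x = λ² - 5 - 17 = 1 - 22 ≡ 17; y = λ·(5 - 17) - 13 ≡ 13. → (17, 13)
7P: (17, 13) + (17, 6): same x and y₁ ≡ -y₂, so the sum is the point at infinity.
7P = the point at infinity, so the order is 7.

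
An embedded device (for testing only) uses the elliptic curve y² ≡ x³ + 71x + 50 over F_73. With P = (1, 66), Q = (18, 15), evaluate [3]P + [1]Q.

(34, 31)

First 3P:
Repeated addition: build up to 3P.
2P: tangent at (1, 66): λ = (3·1² + 71)/(2·66) ≡ 1/59. 59⁻¹ ≡ 26 (mod 73) since 59·26 = 1534 ≡ 1, so λ ≡ 1·26 ≡ 26.
  x = λ² - 1 - 1 = 676 - 2 ≡ 17; y = λ·(1 - 17) - 66 ≡ 29. → (17, 29)
3P: (17, 29) + (1, 66). λ = (66 - 29)/(1 - 17) ≡ 37/57 mod 73. 57⁻¹ ≡ 41 (mod 73) since 57·41 = 2337 ≡ 1, so λ ≡ 57.
  x = λ² - 17 - 1 = 3249 - 18 ≡ 19; y = λ·(17 - 19) - 29 ≡ 3. → (19, 3)
3P = (19, 3).
Finally 3P + Q:
(19, 3) + (18, 15). λ = (15 - 3)/(18 - 19) ≡ 12/72 mod 73. 72⁻¹ ≡ 72 (mod 73), so λ ≡ 61.
  x = λ² - 19 - 18 = 3721 - 37 ≡ 34; y = λ·(19 - 34) - 3 ≡ 31. → (34, 31)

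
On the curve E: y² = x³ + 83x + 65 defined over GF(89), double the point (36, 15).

tangent at (36, 15): λ = (3·36² + 83)/(2·15) ≡ 55/30. 30⁻¹ ≡ 3 (mod 89), so λ ≡ 55·3 ≡ 76.
  x = λ² - 36 - 36 = 5776 - 72 ≡ 8; y = λ·(36 - 8) - 15 ≡ 66. → (8, 66)

(8, 66)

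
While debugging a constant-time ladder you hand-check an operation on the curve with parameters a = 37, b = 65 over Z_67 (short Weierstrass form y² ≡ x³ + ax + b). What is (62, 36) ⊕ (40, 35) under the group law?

(41, 35)

(62, 36) + (40, 35). λ = (35 - 36)/(40 - 62) ≡ 66/45 mod 67. 45⁻¹ ≡ 3 (mod 67), so λ ≡ 64.
  x = λ² - 62 - 40 = 4096 - 102 ≡ 41; y = λ·(62 - 41) - 36 ≡ 35. → (41, 35)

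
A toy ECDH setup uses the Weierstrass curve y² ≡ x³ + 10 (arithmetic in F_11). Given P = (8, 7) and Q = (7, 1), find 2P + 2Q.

First 2P:
Repeated addition: build up to 2P.
2P: tangent at (8, 7): λ = (3·8² + 0)/(2·7) ≡ 5/3. 3⁻¹ ≡ 4 (mod 11), so λ ≡ 5·4 ≡ 9.
  x = λ² - 8 - 8 = 81 - 16 ≡ 10; y = λ·(8 - 10) - 7 ≡ 8. → (10, 8)
2P = (10, 8).
Next 2Q:
Repeated addition: build up to 2Q.
2Q: tangent at (7, 1): λ = (3·7² + 0)/(2·1) ≡ 4/2. 2⁻¹ ≡ 6 (mod 11) since 2·6 = 12 ≡ 1, so λ ≡ 4·6 ≡ 2.
  x = λ² - 7 - 7 = 4 - 14 ≡ 1; y = λ·(7 - 1) - 1 ≡ 0. → (1, 0)
2Q = (1, 0).
Finally 2P + 2Q:
(10, 8) + (1, 0). λ = (0 - 8)/(1 - 10) ≡ 3/2 mod 11. 2⁻¹ ≡ 6 (mod 11) since 2·6 = 12 ≡ 1, so λ ≡ 7.
  x = λ² - 10 - 1 = 49 - 11 ≡ 5; y = λ·(10 - 5) - 8 ≡ 5. → (5, 5)

(5, 5)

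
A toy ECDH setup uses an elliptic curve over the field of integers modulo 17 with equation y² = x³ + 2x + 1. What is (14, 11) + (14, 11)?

tangent at (14, 11): λ = (3·14² + 2)/(2·11) ≡ 12/5. 5⁻¹ ≡ 7 (mod 17) since 5·7 = 35 ≡ 1, so λ ≡ 12·7 ≡ 16.
  x = λ² - 14 - 14 = 256 - 28 ≡ 7; y = λ·(14 - 7) - 11 ≡ 16. → (7, 16)

(7, 16)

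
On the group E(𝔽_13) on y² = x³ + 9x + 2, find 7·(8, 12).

(5, 9)

Write P = (8, 12).
Repeated addition: build up to 7P.
2P: tangent at (8, 12): λ = (3·8² + 9)/(2·12) ≡ 6/11. 11⁻¹ ≡ 6 (mod 13) since 11·6 = 66 ≡ 1, so λ ≡ 6·6 ≡ 10.
  x = λ² - 8 - 8 = 100 - 16 ≡ 6; y = λ·(8 - 6) - 12 ≡ 8. → (6, 8)
3P: (6, 8) + (8, 12). λ = (12 - 8)/(8 - 6) ≡ 4/2 mod 13. 2⁻¹ ≡ 7 (mod 13), so λ ≡ 2.
  x = λ² - 6 - 8 = 4 - 14 ≡ 3; y = λ·(6 - 3) - 8 ≡ 11. → (3, 11)
4P: (3, 11) + (8, 12). λ = (12 - 11)/(8 - 3) ≡ 1/5 mod 13. 5⁻¹ ≡ 8 (mod 13) since 5·8 = 40 ≡ 1, so λ ≡ 8.
  x = λ² - 3 - 8 = 64 - 11 ≡ 1; y = λ·(3 - 1) - 11 ≡ 5. → (1, 5)
5P: (1, 5) + (8, 12). λ = (12 - 5)/(8 - 1) ≡ 7/7 mod 13. 7⁻¹ ≡ 2 (mod 13), so λ ≡ 1.
  x = λ² - 1 - 8 = 1 - 9 ≡ 5; y = λ·(1 - 5) - 5 ≡ 4. → (5, 4)
6P: (5, 4) + (8, 12). λ = (12 - 4)/(8 - 5) ≡ 8/3 mod 13. 3⁻¹ ≡ 9 (mod 13), so λ ≡ 7.
  x = λ² - 5 - 8 = 49 - 13 ≡ 10; y = λ·(5 - 10) - 4 ≡ 0. → (10, 0)
7P: (10, 0) + (8, 12). λ = (12 - 0)/(8 - 10) ≡ 12/11 mod 13. 11⁻¹ ≡ 6 (mod 13), so λ ≡ 7.
  x = λ² - 10 - 8 = 49 - 18 ≡ 5; y = λ·(10 - 5) - 0 ≡ 9. → (5, 9)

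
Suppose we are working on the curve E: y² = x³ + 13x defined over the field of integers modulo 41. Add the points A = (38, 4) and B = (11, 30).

(38, 4) + (11, 30). λ = (30 - 4)/(11 - 38) ≡ 26/14 mod 41. 14⁻¹ ≡ 3 (mod 41), so λ ≡ 37.
  x = λ² - 38 - 11 = 1369 - 49 ≡ 8; y = λ·(38 - 8) - 4 ≡ 40. → (8, 40)

(8, 40)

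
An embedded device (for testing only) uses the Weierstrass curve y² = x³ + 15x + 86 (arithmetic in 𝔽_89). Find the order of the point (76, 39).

11

2P: tangent at (76, 39): λ = (3·76² + 15)/(2·39) ≡ 77/78. 78⁻¹ ≡ 8 (mod 89) since 78·8 = 624 ≡ 1, so λ ≡ 77·8 ≡ 82.
  x = λ² - 76 - 76 = 6724 - 152 ≡ 75; y = λ·(76 - 75) - 39 ≡ 43. → (75, 43)
3P: (75, 43) + (76, 39). λ = (39 - 43)/(76 - 75) ≡ 85/1 mod 89. 1⁻¹ ≡ 1 (mod 89), so λ ≡ 85.
  x = λ² - 75 - 76 = 7225 - 151 ≡ 43; y = λ·(75 - 43) - 43 ≡ 7. → (43, 7)
4P: (43, 7) + (76, 39). λ = (39 - 7)/(76 - 43) ≡ 32/33 mod 89. 33⁻¹ ≡ 27 (mod 89) since 33·27 = 891 ≡ 1, so λ ≡ 63.
  x = λ² - 43 - 76 = 3969 - 119 ≡ 23; y = λ·(43 - 23) - 7 ≡ 7. → (23, 7)
5P: (23, 7) + (76, 39). λ = (39 - 7)/(76 - 23) ≡ 32/53 mod 89. 53⁻¹ ≡ 42 (mod 89) since 53·42 = 2226 ≡ 1, so λ ≡ 9.
  x = λ² - 23 - 76 = 81 - 99 ≡ 71; y = λ·(23 - 71) - 7 ≡ 6. → (71, 6)
6P: (71, 6) + (76, 39). λ = (39 - 6)/(76 - 71) ≡ 33/5 mod 89. 5⁻¹ ≡ 18 (mod 89) since 5·18 = 90 ≡ 1, so λ ≡ 60.
  x = λ² - 71 - 76 = 3600 - 147 ≡ 71; y = λ·(71 - 71) - 6 ≡ 83. → (71, 83)
7P: (71, 83) + (76, 39). λ = (39 - 83)/(76 - 71) ≡ 45/5 mod 89. 5⁻¹ ≡ 18 (mod 89) since 5·18 = 90 ≡ 1, so λ ≡ 9.
  x = λ² - 71 - 76 = 81 - 147 ≡ 23; y = λ·(71 - 23) - 83 ≡ 82. → (23, 82)
8P: (23, 82) + (76, 39). λ = (39 - 82)/(76 - 23) ≡ 46/53 mod 89. 53⁻¹ ≡ 42 (mod 89) since 53·42 = 2226 ≡ 1, so λ ≡ 63.
  x = λ² - 23 - 76 = 3969 - 99 ≡ 43; y = λ·(23 - 43) - 82 ≡ 82. → (43, 82)
9P: (43, 82) + (76, 39). λ = (39 - 82)/(76 - 43) ≡ 46/33 mod 89. 33⁻¹ ≡ 27 (mod 89) since 33·27 = 891 ≡ 1, so λ ≡ 85.
  x = λ² - 43 - 76 = 7225 - 119 ≡ 75; y = λ·(43 - 75) - 82 ≡ 46. → (75, 46)
10P: (75, 46) + (76, 39). λ = (39 - 46)/(76 - 75) ≡ 82/1 mod 89. 1⁻¹ ≡ 1 (mod 89) since 1·1 = 1 ≡ 1, so λ ≡ 82.
  x = λ² - 75 - 76 = 6724 - 151 ≡ 76; y = λ·(75 - 76) - 46 ≡ 50. → (76, 50)
11P: (76, 50) + (76, 39): same x and y₁ ≡ -y₂, so the sum is O.
11P = O, so the order is 11.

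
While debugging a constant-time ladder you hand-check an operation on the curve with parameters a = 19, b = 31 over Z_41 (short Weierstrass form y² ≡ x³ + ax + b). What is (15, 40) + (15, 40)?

tangent at (15, 40): λ = (3·15² + 19)/(2·40) ≡ 38/39. 39⁻¹ ≡ 20 (mod 41), so λ ≡ 38·20 ≡ 22.
  x = λ² - 15 - 15 = 484 - 30 ≡ 3; y = λ·(15 - 3) - 40 ≡ 19. → (3, 19)

(3, 19)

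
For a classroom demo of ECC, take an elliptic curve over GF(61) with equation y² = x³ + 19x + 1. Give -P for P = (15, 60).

-(15, 60) = (15, -60 mod 61) = (15, 1).

(15, 1)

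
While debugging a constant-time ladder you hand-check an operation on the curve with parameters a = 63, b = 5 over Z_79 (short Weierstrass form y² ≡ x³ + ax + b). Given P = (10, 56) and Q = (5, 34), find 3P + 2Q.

(8, 28)

First 3P:
Repeated addition: build up to 3P.
2P: tangent at (10, 56): λ = (3·10² + 63)/(2·56) ≡ 47/33. 33⁻¹ ≡ 12 (mod 79) since 33·12 = 396 ≡ 1, so λ ≡ 47·12 ≡ 11.
  x = λ² - 10 - 10 = 121 - 20 ≡ 22; y = λ·(10 - 22) - 56 ≡ 49. → (22, 49)
3P: (22, 49) + (10, 56). λ = (56 - 49)/(10 - 22) ≡ 7/67 mod 79. 67⁻¹ ≡ 46 (mod 79) since 67·46 = 3082 ≡ 1, so λ ≡ 6.
  x = λ² - 22 - 10 = 36 - 32 ≡ 4; y = λ·(22 - 4) - 49 ≡ 59. → (4, 59)
3P = (4, 59).
Next 2Q:
Repeated addition: build up to 2Q.
2Q: tangent at (5, 34): λ = (3·5² + 63)/(2·34) ≡ 59/68. 68⁻¹ ≡ 43 (mod 79) since 68·43 = 2924 ≡ 1, so λ ≡ 59·43 ≡ 9.
  x = λ² - 5 - 5 = 81 - 10 ≡ 71; y = λ·(5 - 71) - 34 ≡ 4. → (71, 4)
2Q = (71, 4).
Finally 3P + 2Q:
(4, 59) + (71, 4). λ = (4 - 59)/(71 - 4) ≡ 24/67 mod 79. 67⁻¹ ≡ 46 (mod 79), so λ ≡ 77.
  x = λ² - 4 - 71 = 5929 - 75 ≡ 8; y = λ·(4 - 8) - 59 ≡ 28. → (8, 28)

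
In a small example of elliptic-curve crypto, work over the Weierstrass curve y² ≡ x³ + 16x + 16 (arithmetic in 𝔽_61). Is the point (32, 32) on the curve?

y² = 32² ≡ 48; x³ + 16x + 16 = 33296 ≡ 51 (mod 61). 48 ≠ 51.

no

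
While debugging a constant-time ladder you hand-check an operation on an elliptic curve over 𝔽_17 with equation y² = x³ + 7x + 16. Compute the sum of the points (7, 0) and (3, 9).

(11, 9)

(7, 0) + (3, 9). λ = (9 - 0)/(3 - 7) ≡ 9/13 mod 17. 13⁻¹ ≡ 4 (mod 17), so λ ≡ 2.
  x = λ² - 7 - 3 = 4 - 10 ≡ 11; y = λ·(7 - 11) - 0 ≡ 9. → (11, 9)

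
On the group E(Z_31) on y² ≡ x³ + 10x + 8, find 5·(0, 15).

Write Q = (0, 15).
Repeated addition: build up to 5Q.
2Q: tangent at (0, 15): λ = (3·0² + 10)/(2·15) ≡ 10/30. 30⁻¹ ≡ 30 (mod 31), so λ ≡ 10·30 ≡ 21.
  x = λ² - 0 - 0 = 441 - 0 ≡ 7; y = λ·(0 - 7) - 15 ≡ 24. → (7, 24)
3Q: (7, 24) + (0, 15). λ = (15 - 24)/(0 - 7) ≡ 22/24 mod 31. 24⁻¹ ≡ 22 (mod 31), so λ ≡ 19.
  x = λ² - 7 - 0 = 361 - 7 ≡ 13; y = λ·(7 - 13) - 24 ≡ 17. → (13, 17)
4Q: (13, 17) + (0, 15). λ = (15 - 17)/(0 - 13) ≡ 29/18 mod 31. 18⁻¹ ≡ 19 (mod 31) since 18·19 = 342 ≡ 1, so λ ≡ 24.
  x = λ² - 13 - 0 = 576 - 13 ≡ 5; y = λ·(13 - 5) - 17 ≡ 20. → (5, 20)
5Q: (5, 20) + (0, 15). λ = (15 - 20)/(0 - 5) ≡ 26/26 mod 31. 26⁻¹ ≡ 6 (mod 31) since 26·6 = 156 ≡ 1, so λ ≡ 1.
  x = λ² - 5 - 0 = 1 - 5 ≡ 27; y = λ·(5 - 27) - 20 ≡ 20. → (27, 20)

(27, 20)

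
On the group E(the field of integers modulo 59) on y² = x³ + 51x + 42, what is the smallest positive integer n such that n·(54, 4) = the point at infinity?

5

2P: tangent at (54, 4): λ = (3·54² + 51)/(2·4) ≡ 8/8. 8⁻¹ ≡ 37 (mod 59) since 8·37 = 296 ≡ 1, so λ ≡ 8·37 ≡ 1.
  x = λ² - 54 - 54 = 1 - 108 ≡ 11; y = λ·(54 - 11) - 4 ≡ 39. → (11, 39)
3P: (11, 39) + (54, 4). λ = (4 - 39)/(54 - 11) ≡ 24/43 mod 59. 43⁻¹ ≡ 11 (mod 59) since 43·11 = 473 ≡ 1, so λ ≡ 28.
  x = λ² - 11 - 54 = 784 - 65 ≡ 11; y = λ·(11 - 11) - 39 ≡ 20. → (11, 20)
4P: (11, 20) + (54, 4). λ = (4 - 20)/(54 - 11) ≡ 43/43 mod 59. 43⁻¹ ≡ 11 (mod 59) since 43·11 = 473 ≡ 1, so λ ≡ 1.
  x = λ² - 11 - 54 = 1 - 65 ≡ 54; y = λ·(11 - 54) - 20 ≡ 55. → (54, 55)
5P: (54, 55) + (54, 4): same x and y₁ ≡ -y₂, so the sum is the point at infinity.
5P = the point at infinity, so the order is 5.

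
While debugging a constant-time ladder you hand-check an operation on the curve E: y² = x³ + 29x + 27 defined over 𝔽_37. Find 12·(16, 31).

Write Q = (16, 31).
Double-and-add on 12 = (1100)₂. Start with Q = (16, 31) for the leading 1-bit.
double: tangent at (16, 31): λ = (3·16² + 29)/(2·31) ≡ 20/25. 25⁻¹ ≡ 3 (mod 37), so λ ≡ 20·3 ≡ 23.
  x = λ² - 16 - 16 = 529 - 32 ≡ 16; y = λ·(16 - 16) - 31 ≡ 6. → (16, 6)
add Q: (16, 6) + (16, 31): same x and y₁ ≡ -y₂, so the sum is O.
double: O + O = O (identity).
double: O + O = O (identity).

O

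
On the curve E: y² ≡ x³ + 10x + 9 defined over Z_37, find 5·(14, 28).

Write P = (14, 28).
Double-and-add on 5 = (101)₂. Start with P = (14, 28) for the leading 1-bit.
double: tangent at (14, 28): λ = (3·14² + 10)/(2·28) ≡ 6/19. 19⁻¹ ≡ 2 (mod 37), so λ ≡ 6·2 ≡ 12.
  x = λ² - 14 - 14 = 144 - 28 ≡ 5; y = λ·(14 - 5) - 28 ≡ 6. → (5, 6)
double: tangent at (5, 6): λ = (3·5² + 10)/(2·6) ≡ 11/12. 12⁻¹ ≡ 34 (mod 37) since 12·34 = 408 ≡ 1, so λ ≡ 11·34 ≡ 4.
  x = λ² - 5 - 5 = 16 - 10 ≡ 6; y = λ·(5 - 6) - 6 ≡ 27. → (6, 27)
add P: (6, 27) + (14, 28). λ = (28 - 27)/(14 - 6) ≡ 1/8 mod 37. 8⁻¹ ≡ 14 (mod 37), so λ ≡ 14.
  x = λ² - 6 - 14 = 196 - 20 ≡ 28; y = λ·(6 - 28) - 27 ≡ 35. → (28, 35)

(28, 35)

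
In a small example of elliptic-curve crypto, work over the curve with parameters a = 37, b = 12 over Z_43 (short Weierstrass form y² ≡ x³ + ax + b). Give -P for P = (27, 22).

-(27, 22) = (27, -22 mod 43) = (27, 21).

(27, 21)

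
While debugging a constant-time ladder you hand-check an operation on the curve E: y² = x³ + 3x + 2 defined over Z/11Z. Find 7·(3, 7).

Write Q = (3, 7).
Repeated addition: build up to 7Q.
2Q: tangent at (3, 7): λ = (3·3² + 3)/(2·7) ≡ 8/3. 3⁻¹ ≡ 4 (mod 11), so λ ≡ 8·4 ≡ 10.
  x = λ² - 3 - 3 = 100 - 6 ≡ 6; y = λ·(3 - 6) - 7 ≡ 7. → (6, 7)
3Q: (6, 7) + (3, 7). λ = (7 - 7)/(3 - 6) ≡ 0/8 mod 11. 8⁻¹ ≡ 7 (mod 11), so λ ≡ 0.
  x = λ² - 6 - 3 = 0 - 9 ≡ 2; y = λ·(6 - 2) - 7 ≡ 4. → (2, 4)
4Q: (2, 4) + (3, 7). λ = (7 - 4)/(3 - 2) ≡ 3/1 mod 11. 1⁻¹ ≡ 1 (mod 11) since 1·1 = 1 ≡ 1, so λ ≡ 3.
  x = λ² - 2 - 3 = 9 - 5 ≡ 4; y = λ·(2 - 4) - 4 ≡ 1. → (4, 1)
5Q: (4, 1) + (3, 7). λ = (7 - 1)/(3 - 4) ≡ 6/10 mod 11. 10⁻¹ ≡ 10 (mod 11), so λ ≡ 5.
  x = λ² - 4 - 3 = 25 - 7 ≡ 7; y = λ·(4 - 7) - 1 ≡ 6. → (7, 6)
6Q: (7, 6) + (3, 7). λ = (7 - 6)/(3 - 7) ≡ 1/7 mod 11. 7⁻¹ ≡ 8 (mod 11) since 7·8 = 56 ≡ 1, so λ ≡ 8.
  x = λ² - 7 - 3 = 64 - 10 ≡ 10; y = λ·(7 - 10) - 6 ≡ 3. → (10, 3)
7Q: (10, 3) + (3, 7). λ = (7 - 3)/(3 - 10) ≡ 4/4 mod 11. 4⁻¹ ≡ 3 (mod 11), so λ ≡ 1.
  x = λ² - 10 - 3 = 1 - 13 ≡ 10; y = λ·(10 - 10) - 3 ≡ 8. → (10, 8)

(10, 8)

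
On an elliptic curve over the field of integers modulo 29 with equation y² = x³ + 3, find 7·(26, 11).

Write G = (26, 11).
Double-and-add on 7 = (111)₂. Start with G = (26, 11) for the leading 1-bit.
double: tangent at (26, 11): λ = (3·26² + 0)/(2·11) ≡ 27/22. 22⁻¹ ≡ 4 (mod 29) since 22·4 = 88 ≡ 1, so λ ≡ 27·4 ≡ 21.
  x = λ² - 26 - 26 = 441 - 52 ≡ 12; y = λ·(26 - 12) - 11 ≡ 22. → (12, 22)
add G: (12, 22) + (26, 11). λ = (11 - 22)/(26 - 12) ≡ 18/14 mod 29. 14⁻¹ ≡ 27 (mod 29) since 14·27 = 378 ≡ 1, so λ ≡ 22.
  x = λ² - 12 - 26 = 484 - 38 ≡ 11; y = λ·(12 - 11) - 22 ≡ 0. → (11, 0)
double: (11, 0) + (11, 0): same x and y₁ ≡ -y₂, so the sum is O.
add G: O + (26, 11) = (26, 11) (identity).

(26, 11)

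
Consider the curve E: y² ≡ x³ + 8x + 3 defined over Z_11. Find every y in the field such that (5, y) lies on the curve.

x³ + 8x + 3 = 168 ≡ 3 (mod 11).
Square roots of 3 mod 11: 5 and 6 (since 5² = 25 ≡ 3).

5, 6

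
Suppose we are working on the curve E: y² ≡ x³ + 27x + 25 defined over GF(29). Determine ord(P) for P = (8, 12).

12

2P: tangent at (8, 12): λ = (3·8² + 27)/(2·12) ≡ 16/24. 24⁻¹ ≡ 23 (mod 29), so λ ≡ 16·23 ≡ 20.
  x = λ² - 8 - 8 = 400 - 16 ≡ 7; y = λ·(8 - 7) - 12 ≡ 8. → (7, 8)
3P: (7, 8) + (8, 12). λ = (12 - 8)/(8 - 7) ≡ 4/1 mod 29. 1⁻¹ ≡ 1 (mod 29), so λ ≡ 4.
  x = λ² - 7 - 8 = 16 - 15 ≡ 1; y = λ·(7 - 1) - 8 ≡ 16. → (1, 16)
4P: (1, 16) + (8, 12). λ = (12 - 16)/(8 - 1) ≡ 25/7 mod 29. 7⁻¹ ≡ 25 (mod 29), so λ ≡ 16.
  x = λ² - 1 - 8 = 256 - 9 ≡ 15; y = λ·(1 - 15) - 16 ≡ 21. → (15, 21)
5P: (15, 21) + (8, 12). λ = (12 - 21)/(8 - 15) ≡ 20/22 mod 29. 22⁻¹ ≡ 4 (mod 29), so λ ≡ 22.
  x = λ² - 15 - 8 = 484 - 23 ≡ 26; y = λ·(15 - 26) - 21 ≡ 27. → (26, 27)
6P: (26, 27) + (8, 12). λ = (12 - 27)/(8 - 26) ≡ 14/11 mod 29. 11⁻¹ ≡ 8 (mod 29) since 11·8 = 88 ≡ 1, so λ ≡ 25.
  x = λ² - 26 - 8 = 625 - 34 ≡ 11; y = λ·(26 - 11) - 27 ≡ 0. → (11, 0)
7P: (11, 0) + (8, 12). λ = (12 - 0)/(8 - 11) ≡ 12/26 mod 29. 26⁻¹ ≡ 19 (mod 29), so λ ≡ 25.
  x = λ² - 11 - 8 = 625 - 19 ≡ 26; y = λ·(11 - 26) - 0 ≡ 2. → (26, 2)
8P: (26, 2) + (8, 12). λ = (12 - 2)/(8 - 26) ≡ 10/11 mod 29. 11⁻¹ ≡ 8 (mod 29) since 11·8 = 88 ≡ 1, so λ ≡ 22.
  x = λ² - 26 - 8 = 484 - 34 ≡ 15; y = λ·(26 - 15) - 2 ≡ 8. → (15, 8)
9P: (15, 8) + (8, 12). λ = (12 - 8)/(8 - 15) ≡ 4/22 mod 29. 22⁻¹ ≡ 4 (mod 29) since 22·4 = 88 ≡ 1, so λ ≡ 16.
  x = λ² - 15 - 8 = 256 - 23 ≡ 1; y = λ·(15 - 1) - 8 ≡ 13. → (1, 13)
10P: (1, 13) + (8, 12). λ = (12 - 13)/(8 - 1) ≡ 28/7 mod 29. 7⁻¹ ≡ 25 (mod 29), so λ ≡ 4.
  x = λ² - 1 - 8 = 16 - 9 ≡ 7; y = λ·(1 - 7) - 13 ≡ 21. → (7, 21)
11P: (7, 21) + (8, 12). λ = (12 - 21)/(8 - 7) ≡ 20/1 mod 29. 1⁻¹ ≡ 1 (mod 29), so λ ≡ 20.
  x = λ² - 7 - 8 = 400 - 15 ≡ 8; y = λ·(7 - 8) - 21 ≡ 17. → (8, 17)
12P: (8, 17) + (8, 12): same x and y₁ ≡ -y₂, so the sum is O.
12P = O, so the order is 12.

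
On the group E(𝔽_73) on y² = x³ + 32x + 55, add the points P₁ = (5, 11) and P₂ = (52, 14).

(28, 45)

(5, 11) + (52, 14). λ = (14 - 11)/(52 - 5) ≡ 3/47 mod 73. 47⁻¹ ≡ 14 (mod 73), so λ ≡ 42.
  x = λ² - 5 - 52 = 1764 - 57 ≡ 28; y = λ·(5 - 28) - 11 ≡ 45. → (28, 45)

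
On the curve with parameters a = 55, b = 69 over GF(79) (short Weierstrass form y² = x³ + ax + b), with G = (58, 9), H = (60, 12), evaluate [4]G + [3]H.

First 4G:
Repeated addition: build up to 4G.
2G: tangent at (58, 9): λ = (3·58² + 55)/(2·9) ≡ 35/18. 18⁻¹ ≡ 22 (mod 79), so λ ≡ 35·22 ≡ 59.
  x = λ² - 58 - 58 = 3481 - 116 ≡ 47; y = λ·(58 - 47) - 9 ≡ 8. → (47, 8)
3G: (47, 8) + (58, 9). λ = (9 - 8)/(58 - 47) ≡ 1/11 mod 79. 11⁻¹ ≡ 36 (mod 79), so λ ≡ 36.
  x = λ² - 47 - 58 = 1296 - 105 ≡ 6; y = λ·(47 - 6) - 8 ≡ 46. → (6, 46)
4G: (6, 46) + (58, 9). λ = (9 - 46)/(58 - 6) ≡ 42/52 mod 79. 52⁻¹ ≡ 38 (mod 79) since 52·38 = 1976 ≡ 1, so λ ≡ 16.
  x = λ² - 6 - 58 = 256 - 64 ≡ 34; y = λ·(6 - 34) - 46 ≡ 59. → (34, 59)
4G = (34, 59).
Next 3H:
Repeated addition: build up to 3H.
2H: tangent at (60, 12): λ = (3·60² + 55)/(2·12) ≡ 32/24. 24⁻¹ ≡ 56 (mod 79) since 24·56 = 1344 ≡ 1, so λ ≡ 32·56 ≡ 54.
  x = λ² - 60 - 60 = 2916 - 120 ≡ 31; y = λ·(60 - 31) - 12 ≡ 53. → (31, 53)
3H: (31, 53) + (60, 12). λ = (12 - 53)/(60 - 31) ≡ 38/29 mod 79. 29⁻¹ ≡ 30 (mod 79) since 29·30 = 870 ≡ 1, so λ ≡ 34.
  x = λ² - 31 - 60 = 1156 - 91 ≡ 38; y = λ·(31 - 38) - 53 ≡ 25. → (38, 25)
3H = (38, 25).
Finally 4G + 3H:
(34, 59) + (38, 25). λ = (25 - 59)/(38 - 34) ≡ 45/4 mod 79. 4⁻¹ ≡ 20 (mod 79), so λ ≡ 31.
  x = λ² - 34 - 38 = 961 - 72 ≡ 20; y = λ·(34 - 20) - 59 ≡ 59. → (20, 59)

(20, 59)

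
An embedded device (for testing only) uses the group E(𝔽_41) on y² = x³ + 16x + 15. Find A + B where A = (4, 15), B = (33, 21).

(35, 21)

(4, 15) + (33, 21). λ = (21 - 15)/(33 - 4) ≡ 6/29 mod 41. 29⁻¹ ≡ 17 (mod 41) since 29·17 = 493 ≡ 1, so λ ≡ 20.
  x = λ² - 4 - 33 = 400 - 37 ≡ 35; y = λ·(4 - 35) - 15 ≡ 21. → (35, 21)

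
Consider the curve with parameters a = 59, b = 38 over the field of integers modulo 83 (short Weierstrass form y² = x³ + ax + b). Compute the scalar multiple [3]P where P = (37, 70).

Repeated addition: build up to 3P.
2P: tangent at (37, 70): λ = (3·37² + 59)/(2·70) ≡ 16/57. 57⁻¹ ≡ 67 (mod 83) since 57·67 = 3819 ≡ 1, so λ ≡ 16·67 ≡ 76.
  x = λ² - 37 - 37 = 5776 - 74 ≡ 58; y = λ·(37 - 58) - 70 ≡ 77. → (58, 77)
3P: (58, 77) + (37, 70). λ = (70 - 77)/(37 - 58) ≡ 76/62 mod 83. 62⁻¹ ≡ 79 (mod 83) since 62·79 = 4898 ≡ 1, so λ ≡ 28.
  x = λ² - 58 - 37 = 784 - 95 ≡ 25; y = λ·(58 - 25) - 77 ≡ 17. → (25, 17)

(25, 17)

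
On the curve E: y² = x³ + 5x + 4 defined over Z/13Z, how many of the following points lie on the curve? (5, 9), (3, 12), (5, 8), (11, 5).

(5, 9): 9² ≡ 3, rhs ≡ 11 → off.
(3, 12): 12² ≡ 1, rhs ≡ 7 → off.
(5, 8): 8² ≡ 12, rhs ≡ 11 → off.
(11, 5): 5² ≡ 12, rhs ≡ 12 → on.

1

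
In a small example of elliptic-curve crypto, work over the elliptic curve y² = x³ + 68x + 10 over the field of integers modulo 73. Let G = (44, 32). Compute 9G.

Repeated addition: build up to 9G.
2G: tangent at (44, 32): λ = (3·44² + 68)/(2·32) ≡ 36/64. 64⁻¹ ≡ 8 (mod 73), so λ ≡ 36·8 ≡ 69.
  x = λ² - 44 - 44 = 4761 - 88 ≡ 1; y = λ·(44 - 1) - 32 ≡ 15. → (1, 15)
3G: (1, 15) + (44, 32). λ = (32 - 15)/(44 - 1) ≡ 17/43 mod 73. 43⁻¹ ≡ 17 (mod 73), so λ ≡ 70.
  x = λ² - 1 - 44 = 4900 - 45 ≡ 37; y = λ·(1 - 37) - 15 ≡ 20. → (37, 20)
4G: (37, 20) + (44, 32). λ = (32 - 20)/(44 - 37) ≡ 12/7 mod 73. 7⁻¹ ≡ 21 (mod 73), so λ ≡ 33.
  x = λ² - 37 - 44 = 1089 - 81 ≡ 59; y = λ·(37 - 59) - 20 ≡ 57. → (59, 57)
5G: (59, 57) + (44, 32). λ = (32 - 57)/(44 - 59) ≡ 48/58 mod 73. 58⁻¹ ≡ 34 (mod 73), so λ ≡ 26.
  x = λ² - 59 - 44 = 676 - 103 ≡ 62; y = λ·(59 - 62) - 57 ≡ 11. → (62, 11)
6G: (62, 11) + (44, 32). λ = (32 - 11)/(44 - 62) ≡ 21/55 mod 73. 55⁻¹ ≡ 4 (mod 73), so λ ≡ 11.
  x = λ² - 62 - 44 = 121 - 106 ≡ 15; y = λ·(62 - 15) - 11 ≡ 68. → (15, 68)
7G: (15, 68) + (44, 32). λ = (32 - 68)/(44 - 15) ≡ 37/29 mod 73. 29⁻¹ ≡ 68 (mod 73), so λ ≡ 34.
  x = λ² - 15 - 44 = 1156 - 59 ≡ 2; y = λ·(15 - 2) - 68 ≡ 9. → (2, 9)
8G: (2, 9) + (44, 32). λ = (32 - 9)/(44 - 2) ≡ 23/42 mod 73. 42⁻¹ ≡ 40 (mod 73), so λ ≡ 44.
  x = λ² - 2 - 44 = 1936 - 46 ≡ 65; y = λ·(2 - 65) - 9 ≡ 66. → (65, 66)
9G: (65, 66) + (44, 32). λ = (32 - 66)/(44 - 65) ≡ 39/52 mod 73. 52⁻¹ ≡ 66 (mod 73), so λ ≡ 19.
  x = λ² - 65 - 44 = 361 - 109 ≡ 33; y = λ·(65 - 33) - 66 ≡ 31. → (33, 31)

(33, 31)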